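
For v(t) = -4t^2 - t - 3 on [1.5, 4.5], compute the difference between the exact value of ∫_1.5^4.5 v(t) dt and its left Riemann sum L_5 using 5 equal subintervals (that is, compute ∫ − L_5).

Exact integral: ∫_1.5^4.5 v(t) dt = -135.
L_5 = -113.22.
Error = -135 − (-113.22) = -21.78.

-21.78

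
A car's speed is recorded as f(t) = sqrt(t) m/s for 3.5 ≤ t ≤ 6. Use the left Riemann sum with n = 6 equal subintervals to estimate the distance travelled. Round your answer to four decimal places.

5.3112

Δt = (6 − 3.5)/6 = 5/12.
Left endpoints: 3.5, 47/12, 13/3, 4.75, 31/6, 67/12.
f(3.5) ≈ 1.8708, f(47/12) ≈ 1.9791, f(13/3) ≈ 2.0817, f(4.75) ≈ 2.1794, f(31/6) ≈ 2.2730, f(67/12) ≈ 2.3629.
Sum = Δt · [f(3.5) + f(47/12) + f(13/3) + ...].
Sum ≈ 5.3112.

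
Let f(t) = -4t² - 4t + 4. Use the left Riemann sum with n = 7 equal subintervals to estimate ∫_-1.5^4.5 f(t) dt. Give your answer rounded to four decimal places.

-99.7959

Δt = (4.5 − (-1.5))/7 = 6/7.
Left endpoints: -1.5, -9/14, 3/14, 15/14, 27/14, 39/14, 51/14.
f(-1.5) = 1, f(-9/14) = 241/49, f(3/14) = 145/49, f(15/14) = -239/49, f(27/14) = -911/49, f(39/14) = -1871/49, f(51/14) = -3119/49.
Sum = Δt · [f(-1.5) + f(-9/14) + f(3/14) + ...].
Sum ≈ -99.7959.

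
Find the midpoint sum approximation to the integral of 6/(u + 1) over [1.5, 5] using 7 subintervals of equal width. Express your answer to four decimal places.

Δu = (5 − 1.5)/7 = 0.5.
Midpoints: 1.75, 2.25, 2.75, 3.25, 3.75, 4.25, 4.75.
f(1.75) = 24/11, f(2.25) = 24/13, f(2.75) = 1.6, f(3.25) = 24/17, f(3.75) = 24/19, f(4.25) = 8/7, f(4.75) = 24/23.
Sum = Δu · [f(1.75) + f(2.25) + f(2.75) + ...].
Sum ≈ 5.2446.

5.2446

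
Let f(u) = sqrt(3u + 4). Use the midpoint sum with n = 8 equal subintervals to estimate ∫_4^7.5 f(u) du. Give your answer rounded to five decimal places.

Δu = (7.5 − 4)/8 = 0.4375.
Midpoints: 4.21875, 4.65625, 5.09375, 5.53125, 5.96875, 6.40625, 6.84375, 7.28125.
f(4.21875) ≈ 4.08121, f(4.65625) ≈ 4.23896, f(5.09375) ≈ 4.39104, f(5.53125) ≈ 4.53803, f(5.96875) ≈ 4.68041, f(6.40625) ≈ 4.81858, f(6.84375) ≈ 4.95290, f(7.28125) ≈ 5.08367.
Sum = Δu · [f(4.21875) + f(4.65625) + f(5.09375) + ...].
Sum ≈ 16.09336.

16.09336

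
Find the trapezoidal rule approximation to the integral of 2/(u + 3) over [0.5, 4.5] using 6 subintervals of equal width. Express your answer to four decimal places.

1.5290

Δu = (4.5 − 0.5)/6 = 2/3.
f(0.5) = 4/7, f(7/6) = 0.48, f(11/6) = 12/29, f(2.5) = 4/11, f(19/6) = 12/37, f(23/6) = 12/41, f(4.5) = 4/15.
T_6 = (Δu/2)·[f(u_0) + 2f(u_1) + ... + 2f(u_{5}) + f(u_6)].
Sum ≈ 1.5290.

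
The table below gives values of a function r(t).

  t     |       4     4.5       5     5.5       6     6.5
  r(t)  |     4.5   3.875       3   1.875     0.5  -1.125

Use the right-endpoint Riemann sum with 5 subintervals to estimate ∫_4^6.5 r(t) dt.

Δt = 0.5.
Sum = 0.5·[3.875 + 3 + 1.875 + 0.5 + (-1.125)] = 4.0625.

4.0625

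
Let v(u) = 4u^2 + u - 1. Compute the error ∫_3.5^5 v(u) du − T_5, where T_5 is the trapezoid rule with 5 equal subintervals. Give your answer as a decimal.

-0.09

Exact integral: ∫_3.5^5 v(u) du = 114.375.
T_5 = 114.465.
Error = 114.375 − 114.465 = -0.09.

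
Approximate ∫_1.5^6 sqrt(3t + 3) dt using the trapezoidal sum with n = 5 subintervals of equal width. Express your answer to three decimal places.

16.806

Δt = (6 − 1.5)/5 = 0.9.
f(1.5) ≈ 2.739, f(2.4) ≈ 3.194, f(3.3) ≈ 3.592, f(4.2) ≈ 3.950, f(5.1) ≈ 4.278, f(6) ≈ 4.583.
T_5 = (Δt/2)·[f(t_0) + 2f(t_1) + ... + 2f(t_{4}) + f(t_5)].
Sum ≈ 16.806.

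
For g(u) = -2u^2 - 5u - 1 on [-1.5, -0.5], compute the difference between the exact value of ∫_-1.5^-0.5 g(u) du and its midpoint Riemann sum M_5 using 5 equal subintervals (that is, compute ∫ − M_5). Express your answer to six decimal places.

-0.006667

Exact integral: ∫_-1.5^-0.5 g(u) du ≈ 1.83333333.
M_5 = 1.84.
Error ≈ 1.83333333 − 1.84 ≈ -0.006667.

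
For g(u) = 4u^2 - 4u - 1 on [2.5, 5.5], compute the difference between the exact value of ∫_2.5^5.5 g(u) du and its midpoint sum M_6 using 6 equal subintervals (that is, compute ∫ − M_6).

0.25

Exact integral: ∫_2.5^5.5 g(u) du = 150.
M_6 = 149.75.
Error = 150 − 149.75 = 0.25.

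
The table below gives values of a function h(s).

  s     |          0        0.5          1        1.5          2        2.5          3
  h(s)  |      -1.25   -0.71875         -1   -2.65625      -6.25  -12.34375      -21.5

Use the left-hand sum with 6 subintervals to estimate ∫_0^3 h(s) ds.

-12.109375

Δs = 0.5.
Sum = 0.5·[(-1.25) + (-0.71875) + (-1) + (-2.65625) + (-6.25) + (-12.34375)] = -12.109375.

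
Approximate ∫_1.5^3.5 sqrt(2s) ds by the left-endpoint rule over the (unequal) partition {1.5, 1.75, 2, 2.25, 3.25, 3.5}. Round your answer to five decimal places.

4.15942

Subinterval widths: 0.25, 0.25, 0.25, 1, 0.25.
Left endpoints: 1.5, 1.75, 2, 2.25, 3.25.
f(1.5) ≈ 1.73205, f(1.75) ≈ 1.87083, f(2) ≈ 2.00000, f(2.25) ≈ 2.12132, f(3.25) ≈ 2.54951.
Sum = Σ Δs_i · f(s_i).
Sum ≈ 4.15942.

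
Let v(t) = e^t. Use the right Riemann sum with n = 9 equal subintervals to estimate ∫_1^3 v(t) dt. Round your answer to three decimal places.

Δt = (3 − 1)/9 = 2/9.
Right endpoints: 11/9, 13/9, 5/3, 17/9, 19/9, 7/3, 23/9, 25/9, 3.
v(11/9) ≈ 3.395, v(13/9) ≈ 4.239, v(5/3) ≈ 5.294, v(17/9) ≈ 6.612, v(19/9) ≈ 8.257, v(7/3) ≈ 10.312, v(23/9) ≈ 12.878, v(25/9) ≈ 16.083, v(3) ≈ 20.086.
Sum = Δt · [v(11/9) + v(13/9) + v(5/3) + ...].
Sum ≈ 19.368.

19.368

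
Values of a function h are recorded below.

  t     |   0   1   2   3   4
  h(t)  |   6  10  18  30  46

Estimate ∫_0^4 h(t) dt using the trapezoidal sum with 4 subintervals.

84

Δt = 1.
T_4 = (1/2)·[6 + 2·10 + 2·18 + 2·30 + 46] = 84.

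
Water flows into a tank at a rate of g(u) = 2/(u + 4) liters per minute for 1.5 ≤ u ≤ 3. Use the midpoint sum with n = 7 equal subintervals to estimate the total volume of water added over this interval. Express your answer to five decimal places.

Δu = (3 − 1.5)/7 = 3/14.
Midpoints: 45/28, 51/28, 57/28, 2.25, 69/28, 75/28, 81/28.
g(45/28) = 56/157, g(51/28) = 56/163, g(57/28) = 56/169, g(2.25) = 0.32, g(69/28) = 56/181, g(75/28) = 56/187, g(81/28) = 56/193.
Sum = Δu · [g(45/28) + g(51/28) + g(57/28) + ...].
Sum ≈ 0.48228.

0.48228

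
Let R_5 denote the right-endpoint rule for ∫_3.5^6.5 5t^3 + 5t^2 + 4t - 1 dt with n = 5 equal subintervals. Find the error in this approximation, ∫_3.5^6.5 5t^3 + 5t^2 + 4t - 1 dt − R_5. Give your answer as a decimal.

Exact integral: ∫_3.5^6.5 f(t) dt = 2487.
R_5 = 2897.625.
Error = 2487 − 2897.625 = -410.625.

-410.625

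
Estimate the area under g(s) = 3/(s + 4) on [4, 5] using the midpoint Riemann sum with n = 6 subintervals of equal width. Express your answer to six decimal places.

Δs = (5 − 4)/6 = 1/6.
Midpoints: 49/12, 4.25, 53/12, 55/12, 4.75, 59/12.
g(49/12) = 36/97, g(4.25) = 4/11, g(53/12) = 36/101, g(55/12) = 36/103, g(4.75) = 12/35, g(59/12) = 36/107.
Sum = Δs · [g(49/12) + g(4.25) + g(53/12) + ...].
Sum ≈ 0.353338.

0.353338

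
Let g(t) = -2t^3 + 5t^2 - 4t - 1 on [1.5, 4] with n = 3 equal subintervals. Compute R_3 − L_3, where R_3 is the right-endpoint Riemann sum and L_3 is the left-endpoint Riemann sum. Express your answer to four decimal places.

R_3 ≈ -83.796296.
L_3 ≈ -31.712963.
R_3 − L_3 ≈ -52.0833.

-52.0833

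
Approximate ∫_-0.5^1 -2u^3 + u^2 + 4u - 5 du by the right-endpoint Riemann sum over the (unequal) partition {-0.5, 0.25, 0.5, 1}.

Subinterval widths: 0.75, 0.25, 0.5.
Right endpoints: 0.25, 0.5, 1.
f(0.25) = -3.96875, f(0.5) = -3, f(1) = -2.
Sum = Σ Δu_i · f(u_i).
Sum = -4.7265625.

-4.7265625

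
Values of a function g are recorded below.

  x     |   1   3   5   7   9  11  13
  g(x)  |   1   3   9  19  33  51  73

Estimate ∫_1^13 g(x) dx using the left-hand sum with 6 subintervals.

232

Δx = 2.
Sum = 2·[1 + 3 + 9 + 19 + 33 + 51] = 232.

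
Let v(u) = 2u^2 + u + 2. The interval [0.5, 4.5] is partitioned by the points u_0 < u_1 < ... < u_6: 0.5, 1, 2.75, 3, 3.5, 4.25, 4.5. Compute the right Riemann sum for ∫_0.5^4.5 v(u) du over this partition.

Subinterval widths: 0.5, 1.75, 0.25, 0.5, 0.75, 0.25.
Right endpoints: 1, 2.75, 3, 3.5, 4.25, 4.5.
v(1) = 5, v(2.75) = 19.875, v(3) = 23, v(3.5) = 30, v(4.25) = 42.375, v(4.5) = 47.
Sum = Σ Δu_i · v(u_i).
Sum = 101.5625.

101.5625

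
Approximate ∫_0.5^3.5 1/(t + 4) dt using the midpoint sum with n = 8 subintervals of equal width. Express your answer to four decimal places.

0.5106

Δt = (3.5 − 0.5)/8 = 0.375.
Midpoints: 0.6875, 1.0625, 1.4375, 1.8125, 2.1875, 2.5625, 2.9375, 3.3125.
f(0.6875) = 16/75, f(1.0625) = 16/81, f(1.4375) = 16/87, f(1.8125) = 16/93, f(2.1875) = 16/99, f(2.5625) = 16/105, f(2.9375) = 16/111, f(3.3125) = 16/117.
Sum = Δt · [f(0.6875) + f(1.0625) + f(1.4375) + ...].
Sum ≈ 0.5106.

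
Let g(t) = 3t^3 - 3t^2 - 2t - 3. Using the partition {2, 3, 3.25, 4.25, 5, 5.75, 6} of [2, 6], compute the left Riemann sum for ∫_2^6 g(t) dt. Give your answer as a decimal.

Subinterval widths: 1, 0.25, 1, 0.75, 0.75, 0.25.
Left endpoints: 2, 3, 3.25, 4.25, 5, 5.75.
g(2) = 5, g(3) = 45, g(3.25) = 61.796875, g(4.25) = 164.609375, g(5) = 287, g(5.75) = 456.640625.
Sum = Σ Δt_i · g(t_i).
Sum = 530.9140625.

530.9140625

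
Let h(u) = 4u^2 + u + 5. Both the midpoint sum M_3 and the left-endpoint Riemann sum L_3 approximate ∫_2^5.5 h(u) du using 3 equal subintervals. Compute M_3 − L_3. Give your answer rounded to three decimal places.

58.528

M_3 ≈ 240.20370.
L_3 ≈ 181.67593.
M_3 − L_3 ≈ 58.528.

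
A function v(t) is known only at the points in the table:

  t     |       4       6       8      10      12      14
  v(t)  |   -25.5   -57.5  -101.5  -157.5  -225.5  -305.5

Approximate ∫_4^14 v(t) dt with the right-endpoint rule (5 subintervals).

Δt = 2.
Sum = 2·[(-57.5) + (-101.5) + (-157.5) + (-225.5) + (-305.5)] = -1695.

-1695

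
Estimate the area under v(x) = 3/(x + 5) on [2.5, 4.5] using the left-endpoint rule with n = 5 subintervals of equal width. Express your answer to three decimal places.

Δx = (4.5 − 2.5)/5 = 0.4.
Left endpoints: 2.5, 2.9, 3.3, 3.7, 4.1.
v(2.5) = 0.4, v(2.9) = 30/79, v(3.3) = 30/83, v(3.7) = 10/29, v(4.1) = 30/91.
Sum = Δx · [v(2.5) + v(2.9) + v(3.3) + v(3.7) + v(4.1)].
Sum ≈ 0.726.

0.726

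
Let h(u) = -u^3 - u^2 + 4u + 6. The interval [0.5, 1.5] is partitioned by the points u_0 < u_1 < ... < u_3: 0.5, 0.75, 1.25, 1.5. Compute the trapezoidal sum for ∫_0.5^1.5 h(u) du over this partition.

7.5625

Subinterval widths: 0.25, 0.5, 0.25.
h(0.5) = 7.625, h(0.75) = 8.015625, h(1.25) = 7.484375, h(1.5) = 6.375.
On each subinterval the trapezoid contributes (Δu_i/2)·[h(u_{i-1}) + h(u_i)].
Sum = 7.5625.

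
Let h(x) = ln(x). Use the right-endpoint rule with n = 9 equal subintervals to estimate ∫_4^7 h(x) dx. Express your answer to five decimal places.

5.16847

Δx = (7 − 4)/9 = 1/3.
Right endpoints: 13/3, 14/3, 5, 16/3, 17/3, 6, 19/3, 20/3, 7.
h(13/3) ≈ 1.46634, h(14/3) ≈ 1.54045, h(5) ≈ 1.60944, h(16/3) ≈ 1.67398, h(17/3) ≈ 1.73460, h(6) ≈ 1.79176, h(19/3) ≈ 1.84583, h(20/3) ≈ 1.89712, h(7) ≈ 1.94591.
Sum = Δx · [h(13/3) + h(14/3) + h(5) + ...].
Sum ≈ 5.16847.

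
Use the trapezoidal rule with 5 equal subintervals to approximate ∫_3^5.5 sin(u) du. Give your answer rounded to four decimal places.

Δu = (5.5 − 3)/5 = 0.5.
f(3) ≈ 0.1411, f(3.5) ≈ -0.3508, f(4) ≈ -0.7568, f(4.5) ≈ -0.9775, f(5) ≈ -0.9589, f(5.5) ≈ -0.7055.
T_5 = (Δu/2)·[f(u_0) + 2f(u_1) + ... + 2f(u_{4}) + f(u_5)].
Sum ≈ -1.6631.

-1.6631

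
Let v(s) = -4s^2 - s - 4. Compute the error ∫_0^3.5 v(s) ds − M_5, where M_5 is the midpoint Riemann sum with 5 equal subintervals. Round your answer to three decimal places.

-0.572

Exact integral: ∫_0^3.5 v(s) ds ≈ -77.29167.
M_5 = -76.72.
Error ≈ -77.29167 − (-76.72) ≈ -0.572.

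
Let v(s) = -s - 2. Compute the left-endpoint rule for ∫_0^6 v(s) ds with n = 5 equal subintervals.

Δs = (6 − 0)/5 = 1.2.
Left endpoints: 0, 1.2, 2.4, 3.6, 4.8.
v(0) = -2, v(1.2) = -3.2, v(2.4) = -4.4, v(3.6) = -5.6, v(4.8) = -6.8.
Sum = Δs · [v(0) + v(1.2) + v(2.4) + v(3.6) + v(4.8)].
Sum = -26.4.

-26.4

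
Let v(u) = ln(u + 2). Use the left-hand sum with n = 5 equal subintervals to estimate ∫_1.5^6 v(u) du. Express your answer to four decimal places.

7.3680

Δu = (6 − 1.5)/5 = 0.9.
Left endpoints: 1.5, 2.4, 3.3, 4.2, 5.1.
v(1.5) ≈ 1.2528, v(2.4) ≈ 1.4816, v(3.3) ≈ 1.6677, v(4.2) ≈ 1.8245, v(5.1) ≈ 1.9601.
Sum = Δu · [v(1.5) + v(2.4) + v(3.3) + v(4.2) + v(5.1)].
Sum ≈ 7.3680.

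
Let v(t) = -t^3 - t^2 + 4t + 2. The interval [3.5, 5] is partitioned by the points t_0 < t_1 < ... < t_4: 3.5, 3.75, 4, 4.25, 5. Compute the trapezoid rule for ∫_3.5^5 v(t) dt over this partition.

-118.75390625

Subinterval widths: 0.25, 0.25, 0.25, 0.75.
v(3.5) = -39.125, v(3.75) = -49.796875, v(4) = -62, v(4.25) = -75.828125, v(5) = -128.
On each subinterval the trapezoid contributes (Δt_i/2)·[v(t_{i-1}) + v(t_i)].
Sum = -118.75390625.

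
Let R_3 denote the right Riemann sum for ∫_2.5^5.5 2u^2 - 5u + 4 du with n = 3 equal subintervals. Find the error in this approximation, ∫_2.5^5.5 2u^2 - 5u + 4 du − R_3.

-17.5

Exact integral: ∫_2.5^5.5 f(u) du = 52.5.
R_3 = 70.
Error = 52.5 − 70 = -17.5.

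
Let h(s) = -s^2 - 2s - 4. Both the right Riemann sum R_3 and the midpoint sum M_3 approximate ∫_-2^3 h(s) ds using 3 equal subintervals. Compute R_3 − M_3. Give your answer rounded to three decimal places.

-15.972

R_3 ≈ -51.48148.
M_3 ≈ -35.50926.
R_3 − M_3 ≈ -15.972.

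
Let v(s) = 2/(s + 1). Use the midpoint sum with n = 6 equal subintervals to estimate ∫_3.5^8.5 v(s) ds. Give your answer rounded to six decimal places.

Δs = (8.5 − 3.5)/6 = 5/6.
Midpoints: 47/12, 4.75, 67/12, 77/12, 7.25, 97/12.
v(47/12) = 24/59, v(4.75) = 8/23, v(67/12) = 24/79, v(77/12) = 24/89, v(7.25) = 8/33, v(97/12) = 24/109.
Sum = Δs · [v(47/12) + v(4.75) + v(67/12) + ...].
Sum ≈ 1.492228.

1.492228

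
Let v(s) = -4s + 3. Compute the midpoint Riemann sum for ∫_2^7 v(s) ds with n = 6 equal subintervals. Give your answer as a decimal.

-75

Δs = (7 − 2)/6 = 5/6.
Midpoints: 29/12, 3.25, 49/12, 59/12, 5.75, 79/12.
v(29/12) = -20/3, v(3.25) = -10, v(49/12) = -40/3, v(59/12) = -50/3, v(5.75) = -20, v(79/12) = -70/3.
Sum = Δs · [v(29/12) + v(3.25) + v(49/12) + ...].
Sum = -75.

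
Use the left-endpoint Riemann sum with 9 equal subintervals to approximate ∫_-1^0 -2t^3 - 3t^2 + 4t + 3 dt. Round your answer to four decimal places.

Δt = (0 − (-1))/9 = 1/9.
Left endpoints: -1, -8/9, -7/9, -2/3, -5/9, -4/9, -1/3, -2/9, -1/9.
f(-1) = -2, f(-8/9) = -1109/729, f(-7/9) = -718/729, f(-2/3) = -11/27, f(-5/9) = 142/729, f(-4/9) = 587/729, f(-1/3) = 38/27, f(-2/9) = 1447/729, f(-1/9) = 1838/729.
Sum = Δt · [f(-1) + f(-8/9) + f(-7/9) + ...].
Sum ≈ 0.2222.

0.2222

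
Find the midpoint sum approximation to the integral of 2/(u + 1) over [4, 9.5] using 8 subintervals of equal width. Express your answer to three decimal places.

Δu = (9.5 − 4)/8 = 0.6875.
Midpoints: 4.34375, 5.03125, 5.71875, 6.40625, 7.09375, 7.78125, 8.46875, 9.15625.
f(4.34375) = 64/171, f(5.03125) = 64/193, f(5.71875) = 64/215, f(6.40625) = 64/237, f(7.09375) = 64/259, f(7.78125) = 64/281, f(8.46875) = 64/303, f(9.15625) = 64/325.
Sum = Δu · [f(4.34375) + f(5.03125) + f(5.71875) + ...].
Sum ≈ 1.483.

1.483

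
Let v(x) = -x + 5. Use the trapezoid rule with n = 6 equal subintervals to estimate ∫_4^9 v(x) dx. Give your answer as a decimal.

-7.5

Δx = (9 − 4)/6 = 5/6.
v(4) = 1, v(29/6) = 1/6, v(17/3) = -2/3, v(6.5) = -1.5, v(22/3) = -7/3, v(49/6) = -19/6, v(9) = -4.
T_6 = (Δx/2)·[v(x_0) + 2v(x_1) + ... + 2v(x_{5}) + v(x_6)].
Sum = -7.5.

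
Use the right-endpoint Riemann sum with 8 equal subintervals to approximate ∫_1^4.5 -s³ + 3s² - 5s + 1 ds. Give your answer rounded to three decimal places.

-68.262

Δs = (4.5 − 1)/8 = 0.4375.
Right endpoints: 1.4375, 1.875, 2.3125, 2.75, 3.1875, 3.625, 4.0625, 4.5.
f(1.4375) = -12119/4096, f(1.875) = -2263/512, f(2.3125) = -28205/4096, f(2.75) = -10.859375, f(3.1875) = -68987/4096, f(3.625) = -12973/512, f(4.0625) = -150929/4096, f(4.5) = -51.875.
Sum = Δs · [f(1.4375) + f(1.875) + f(2.3125) + ...].
Sum ≈ -68.262.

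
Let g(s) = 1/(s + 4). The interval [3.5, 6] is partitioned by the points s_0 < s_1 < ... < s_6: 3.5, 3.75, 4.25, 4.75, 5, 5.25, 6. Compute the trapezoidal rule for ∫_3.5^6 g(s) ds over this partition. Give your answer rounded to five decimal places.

Subinterval widths: 0.25, 0.5, 0.5, 0.25, 0.25, 0.75.
g(3.5) = 2/15, g(3.75) = 4/31, g(4.25) = 4/33, g(4.75) = 4/35, g(5) = 1/9, g(5.25) = 4/37, g(6) = 0.1.
On each subinterval the trapezoid contributes (Δs_i/2)·[g(s_{i-1}) + g(s_i)].
Sum ≈ 0.28785.

0.28785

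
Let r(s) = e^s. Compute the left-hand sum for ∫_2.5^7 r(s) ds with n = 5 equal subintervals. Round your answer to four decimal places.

668.6788

Δs = (7 − 2.5)/5 = 0.9.
Left endpoints: 2.5, 3.4, 4.3, 5.2, 6.1.
r(2.5) ≈ 12.1825, r(3.4) ≈ 29.9641, r(4.3) ≈ 73.6998, r(5.2) ≈ 181.2722, r(6.1) ≈ 445.8578.
Sum = Δs · [r(2.5) + r(3.4) + r(4.3) + r(5.2) + r(6.1)].
Sum ≈ 668.6788.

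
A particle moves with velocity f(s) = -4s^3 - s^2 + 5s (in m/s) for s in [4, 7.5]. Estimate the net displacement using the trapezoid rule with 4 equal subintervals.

Δs = (7.5 − 4)/4 = 0.875.
f(4) = -252, f(4.875) = -462.8203125, f(5.75) = -764.75, f(6.625) = -1173.8671875, f(7.5) = -1706.25.
T_4 = (Δs/2)·[f(s_0) + 2f(s_1) + 2f(s_2) + 2f(s_3) + f(s_4)].
Sum = -2957.9921875.

-2957.9921875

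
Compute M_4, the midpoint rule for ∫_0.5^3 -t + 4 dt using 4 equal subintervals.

5.625

Δt = (3 − 0.5)/4 = 0.625.
Midpoints: 0.8125, 1.4375, 2.0625, 2.6875.
f(0.8125) = 3.1875, f(1.4375) = 2.5625, f(2.0625) = 1.9375, f(2.6875) = 1.3125.
Sum = Δt · [f(0.8125) + f(1.4375) + f(2.0625) + f(2.6875)].
Sum = 5.625.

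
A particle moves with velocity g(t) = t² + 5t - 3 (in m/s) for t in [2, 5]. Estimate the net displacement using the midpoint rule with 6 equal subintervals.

82.4375

Δt = (5 − 2)/6 = 0.5.
Midpoints: 2.25, 2.75, 3.25, 3.75, 4.25, 4.75.
g(2.25) = 13.3125, g(2.75) = 18.3125, g(3.25) = 23.8125, g(3.75) = 29.8125, g(4.25) = 36.3125, g(4.75) = 43.3125.
Sum = Δt · [g(2.25) + g(2.75) + g(3.25) + ...].
Sum = 82.4375.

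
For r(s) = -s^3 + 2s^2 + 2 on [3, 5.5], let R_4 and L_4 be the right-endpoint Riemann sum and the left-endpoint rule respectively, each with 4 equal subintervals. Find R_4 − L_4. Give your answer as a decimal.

-60.546875

R_4 ≈ -142.62207.
L_4 ≈ -82.07520.
R_4 − L_4 = -60.546875.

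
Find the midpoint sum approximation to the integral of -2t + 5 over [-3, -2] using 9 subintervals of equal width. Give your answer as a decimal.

Δt = (-2 − (-3))/9 = 1/9.
Midpoints: -53/18, -17/6, -49/18, -47/18, -2.5, -43/18, -41/18, -13/6, -37/18.
f(-53/18) = 98/9, f(-17/6) = 32/3, f(-49/18) = 94/9, f(-47/18) = 92/9, f(-2.5) = 10, f(-43/18) = 88/9, f(-41/18) = 86/9, f(-13/6) = 28/3, f(-37/18) = 82/9.
Sum = Δt · [f(-53/18) + f(-17/6) + f(-49/18) + ...].
Sum = 10.

10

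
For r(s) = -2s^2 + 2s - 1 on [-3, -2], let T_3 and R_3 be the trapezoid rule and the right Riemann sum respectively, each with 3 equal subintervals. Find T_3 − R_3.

T_3 ≈ -18.70370.
R_3 ≈ -16.70370.
T_3 − R_3 = -2.

-2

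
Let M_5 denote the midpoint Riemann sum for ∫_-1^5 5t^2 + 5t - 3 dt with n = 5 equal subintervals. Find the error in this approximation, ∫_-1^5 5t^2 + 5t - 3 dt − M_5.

3.6

Exact integral: ∫_-1^5 f(t) dt = 252.
M_5 = 248.4.
Error = 252 − 248.4 = 3.6.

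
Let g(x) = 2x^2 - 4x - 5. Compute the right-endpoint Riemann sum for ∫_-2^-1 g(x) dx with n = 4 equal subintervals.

4.4375

Δx = (-1 − (-2))/4 = 0.25.
Right endpoints: -1.75, -1.5, -1.25, -1.
g(-1.75) = 8.125, g(-1.5) = 5.5, g(-1.25) = 3.125, g(-1) = 1.
Sum = Δx · [g(-1.75) + g(-1.5) + g(-1.25) + g(-1)].
Sum = 4.4375.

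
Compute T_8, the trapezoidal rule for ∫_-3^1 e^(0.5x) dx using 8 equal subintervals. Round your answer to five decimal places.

Δx = (1 − (-3))/8 = 0.5.
f(-3) ≈ 0.22313, f(-2.5) ≈ 0.28650, f(-2) ≈ 0.36788, f(-1.5) ≈ 0.47237, f(-1) ≈ 0.60653, f(-0.5) ≈ 0.77880, f(0) ≈ 1.00000, f(0.5) ≈ 1.28403, f(1) ≈ 1.64872.
T_8 = (Δx/2)·[f(x_0) + 2f(x_1) + ... + 2f(x_{7}) + f(x_8)].
Sum ≈ 2.86602.

2.86602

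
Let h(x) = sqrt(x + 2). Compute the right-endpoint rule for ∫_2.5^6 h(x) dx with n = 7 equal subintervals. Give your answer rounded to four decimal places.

8.8965

Δx = (6 − 2.5)/7 = 0.5.
Right endpoints: 3, 3.5, 4, 4.5, 5, 5.5, 6.
h(3) ≈ 2.2361, h(3.5) ≈ 2.3452, h(4) ≈ 2.4495, h(4.5) ≈ 2.5495, h(5) ≈ 2.6458, h(5.5) ≈ 2.7386, h(6) ≈ 2.8284.
Sum = Δx · [h(3) + h(3.5) + h(4) + ...].
Sum ≈ 8.8965.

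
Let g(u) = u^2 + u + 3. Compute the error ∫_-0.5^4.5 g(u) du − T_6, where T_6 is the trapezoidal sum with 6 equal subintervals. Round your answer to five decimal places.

Exact integral: ∫_-0.5^4.5 g(u) du ≈ 55.4166667.
T_6 ≈ 55.9953704.
Error ≈ 55.4166667 − 55.9953704 ≈ -0.57870.

-0.57870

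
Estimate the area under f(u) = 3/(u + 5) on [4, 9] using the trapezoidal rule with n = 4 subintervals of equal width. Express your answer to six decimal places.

Δu = (9 − 4)/4 = 1.25.
f(4) = 1/3, f(5.25) = 12/41, f(6.5) = 6/23, f(7.75) = 4/17, f(9) = 3/14.
T_4 = (Δu/2)·[f(u_0) + 2f(u_1) + 2f(u_2) + 2f(u_3) + f(u_4)].
Sum ≈ 1.328320.

1.328320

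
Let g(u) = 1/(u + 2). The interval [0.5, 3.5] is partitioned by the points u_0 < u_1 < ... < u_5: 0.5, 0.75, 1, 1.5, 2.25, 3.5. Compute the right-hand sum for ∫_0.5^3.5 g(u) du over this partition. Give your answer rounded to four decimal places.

Subinterval widths: 0.25, 0.25, 0.5, 0.75, 1.25.
Right endpoints: 0.75, 1, 1.5, 2.25, 3.5.
g(0.75) = 4/11, g(1) = 1/3, g(1.5) = 2/7, g(2.25) = 4/17, g(3.5) = 2/11.
Sum = Σ Δu_i · g(u_i).
Sum ≈ 0.7208.

0.7208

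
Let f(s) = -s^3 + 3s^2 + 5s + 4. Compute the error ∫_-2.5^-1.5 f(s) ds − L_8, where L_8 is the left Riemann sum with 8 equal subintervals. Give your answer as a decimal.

Exact integral: ∫_-2.5^-1.5 f(s) ds = 14.75.
L_8 = 15.9765625.
Error = 14.75 − 15.9765625 = -1.2265625.

-1.2265625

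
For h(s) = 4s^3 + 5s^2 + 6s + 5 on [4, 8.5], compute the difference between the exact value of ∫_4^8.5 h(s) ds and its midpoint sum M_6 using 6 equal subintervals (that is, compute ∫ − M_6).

16.875

Exact integral: ∫_4^8.5 h(s) ds = 6072.1875.
M_6 = 6055.3125.
Error = 6072.1875 − 6055.3125 = 16.875.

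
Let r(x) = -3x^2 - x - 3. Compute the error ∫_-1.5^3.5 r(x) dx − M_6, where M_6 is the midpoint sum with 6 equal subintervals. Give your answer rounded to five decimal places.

Exact integral: ∫_-1.5^3.5 r(x) dx = -66.25.
M_6 ≈ -65.3819444.
Error ≈ -66.25 − (-65.3819444) ≈ -0.86806.

-0.86806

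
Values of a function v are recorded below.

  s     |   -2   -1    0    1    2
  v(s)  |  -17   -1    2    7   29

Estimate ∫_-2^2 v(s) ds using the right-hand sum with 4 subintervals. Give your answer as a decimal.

37

Δs = 1.
Sum = 1·[(-1) + 2 + 7 + 29] = 37.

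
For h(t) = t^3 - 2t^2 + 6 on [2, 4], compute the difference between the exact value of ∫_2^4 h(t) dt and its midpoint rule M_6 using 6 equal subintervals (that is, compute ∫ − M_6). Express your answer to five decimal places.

Exact integral: ∫_2^4 h(t) dt ≈ 34.6666667.
M_6 ≈ 34.5370370.
Error ≈ 34.6666667 − 34.5370370 ≈ 0.12963.

0.12963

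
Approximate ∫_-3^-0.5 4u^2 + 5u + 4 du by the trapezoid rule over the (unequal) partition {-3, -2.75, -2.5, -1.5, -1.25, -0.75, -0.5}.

Subinterval widths: 0.25, 0.25, 1, 0.25, 0.5, 0.25.
f(-3) = 25, f(-2.75) = 20.5, f(-2.5) = 16.5, f(-1.5) = 5.5, f(-1.25) = 4, f(-0.75) = 2.5, f(-0.5) = 2.5.
On each subinterval the trapezoid contributes (Δu_i/2)·[f(u_{i-1}) + f(u_i)].
Sum = 24.75.

24.75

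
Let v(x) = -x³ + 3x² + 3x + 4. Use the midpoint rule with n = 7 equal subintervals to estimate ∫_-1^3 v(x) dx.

Δx = (3 − (-1))/7 = 4/7.
Midpoints: -5/7, -1/7, 3/7, 1, 11/7, 15/7, 19/7.
v(-5/7) = 1287/343, v(-1/7) = 1247/343, v(3/7) = 1975/343, v(1) = 9, v(11/7) = 4199/343, v(15/7) = 4927/343, v(19/7) = 4887/343.
Sum = Δx · [v(-5/7) + v(-1/7) + v(3/7) + ...].
Sum = 36.

36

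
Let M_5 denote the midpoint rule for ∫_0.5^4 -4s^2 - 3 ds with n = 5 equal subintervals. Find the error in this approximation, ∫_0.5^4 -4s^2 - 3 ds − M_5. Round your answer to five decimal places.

Exact integral: ∫_0.5^4 f(s) ds ≈ -95.6666667.
M_5 = -95.095.
Error ≈ -95.6666667 − (-95.095) ≈ -0.57167.

-0.57167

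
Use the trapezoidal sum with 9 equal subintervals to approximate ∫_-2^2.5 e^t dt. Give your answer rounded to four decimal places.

Δt = (2.5 − (-2))/9 = 0.5.
f(-2) ≈ 0.1353, f(-1.5) ≈ 0.2231, f(-1) ≈ 0.3679, f(-0.5) ≈ 0.6065, f(0) ≈ 1.0000, f(0.5) ≈ 1.6487, f(1) ≈ 2.7183, f(1.5) ≈ 4.4817, f(2) ≈ 7.3891, f(2.5) ≈ 12.1825.
T_9 = (Δt/2)·[f(t_0) + 2f(t_1) + ... + 2f(t_{8}) + f(t_9)].
Sum ≈ 12.2971.

12.2971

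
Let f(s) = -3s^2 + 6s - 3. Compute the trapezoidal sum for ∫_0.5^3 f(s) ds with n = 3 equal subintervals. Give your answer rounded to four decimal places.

Δs = (3 − 0.5)/3 = 5/6.
f(0.5) = -0.75, f(4/3) = -1/3, f(13/6) = -49/12, f(3) = -12.
T_3 = (Δs/2)·[f(s_0) + 2f(s_1) + 2f(s_2) + f(s_3)].
Sum ≈ -8.9931.

-8.9931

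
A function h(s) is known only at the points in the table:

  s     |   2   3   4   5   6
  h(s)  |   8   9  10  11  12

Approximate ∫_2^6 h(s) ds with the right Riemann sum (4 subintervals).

42

Δs = 1.
Sum = 1·[9 + 10 + 11 + 12] = 42.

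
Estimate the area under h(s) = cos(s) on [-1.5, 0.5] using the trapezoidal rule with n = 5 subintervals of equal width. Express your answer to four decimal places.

Δs = (0.5 − (-1.5))/5 = 0.4.
h(-1.5) ≈ 0.0707, h(-1.1) ≈ 0.4536, h(-0.7) ≈ 0.7648, h(-0.3) ≈ 0.9553, h(0.1) ≈ 0.9950, h(0.5) ≈ 0.8776.
T_5 = (Δs/2)·[h(s_0) + 2h(s_1) + ... + 2h(s_{4}) + h(s_5)].
Sum ≈ 1.4572.

1.4572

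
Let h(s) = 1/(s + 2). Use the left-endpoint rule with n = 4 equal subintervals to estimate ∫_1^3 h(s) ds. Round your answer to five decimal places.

Δs = (3 − 1)/4 = 0.5.
Left endpoints: 1, 1.5, 2, 2.5.
h(1) = 1/3, h(1.5) = 2/7, h(2) = 0.25, h(2.5) = 2/9.
Sum = Δs · [h(1) + h(1.5) + h(2) + h(2.5)].
Sum ≈ 0.54563.

0.54563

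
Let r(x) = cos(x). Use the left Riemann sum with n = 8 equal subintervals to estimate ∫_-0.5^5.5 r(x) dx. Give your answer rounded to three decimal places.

-0.152

Δx = (5.5 − (-0.5))/8 = 0.75.
Left endpoints: -0.5, 0.25, 1, 1.75, 2.5, 3.25, 4, 4.75.
r(-0.5) ≈ 0.878, r(0.25) ≈ 0.969, r(1) ≈ 0.540, r(1.75) ≈ -0.178, r(2.5) ≈ -0.801, r(3.25) ≈ -0.994, r(4) ≈ -0.654, r(4.75) ≈ 0.038.
Sum = Δx · [r(-0.5) + r(0.25) + r(1) + ...].
Sum ≈ -0.152.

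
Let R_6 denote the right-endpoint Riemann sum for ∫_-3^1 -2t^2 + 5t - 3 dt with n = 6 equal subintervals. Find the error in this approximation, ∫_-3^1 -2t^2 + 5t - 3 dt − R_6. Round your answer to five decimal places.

Exact integral: ∫_-3^1 f(t) dt ≈ -50.6666667.
R_6 ≈ -39.2592593.
Error ≈ -50.6666667 − (-39.2592593) ≈ -11.40741.

-11.40741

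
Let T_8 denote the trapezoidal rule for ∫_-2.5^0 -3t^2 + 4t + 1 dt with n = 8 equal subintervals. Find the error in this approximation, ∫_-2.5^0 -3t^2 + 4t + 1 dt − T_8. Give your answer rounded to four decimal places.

0.1221

Exact integral: ∫_-2.5^0 f(t) dt = -25.625.
T_8 ≈ -25.747070.
Error ≈ -25.625 − (-25.747070) ≈ 0.1221.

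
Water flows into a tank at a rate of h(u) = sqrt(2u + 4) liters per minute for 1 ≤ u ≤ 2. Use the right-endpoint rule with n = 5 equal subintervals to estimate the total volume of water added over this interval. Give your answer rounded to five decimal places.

2.68120

Δu = (2 − 1)/5 = 0.2.
Right endpoints: 1.2, 1.4, 1.6, 1.8, 2.
h(1.2) ≈ 2.52982, h(1.4) ≈ 2.60768, h(1.6) ≈ 2.68328, h(1.8) ≈ 2.75681, h(2) ≈ 2.82843.
Sum = Δu · [h(1.2) + h(1.4) + h(1.6) + h(1.8) + h(2)].
Sum ≈ 2.68120.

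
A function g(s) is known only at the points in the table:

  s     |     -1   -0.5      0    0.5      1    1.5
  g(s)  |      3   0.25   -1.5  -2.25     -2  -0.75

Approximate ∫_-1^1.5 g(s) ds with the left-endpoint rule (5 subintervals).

-1.25

Δs = 0.5.
Sum = 0.5·[3 + 0.25 + (-1.5) + (-2.25) + (-2)] = -1.25.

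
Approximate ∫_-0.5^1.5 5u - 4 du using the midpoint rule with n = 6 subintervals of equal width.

-3

Δu = (1.5 − (-0.5))/6 = 1/3.
Midpoints: -1/3, 0, 1/3, 2/3, 1, 4/3.
f(-1/3) = -17/3, f(0) = -4, f(1/3) = -7/3, f(2/3) = -2/3, f(1) = 1, f(4/3) = 8/3.
Sum = Δu · [f(-1/3) + f(0) + f(1/3) + ...].
Sum = -3.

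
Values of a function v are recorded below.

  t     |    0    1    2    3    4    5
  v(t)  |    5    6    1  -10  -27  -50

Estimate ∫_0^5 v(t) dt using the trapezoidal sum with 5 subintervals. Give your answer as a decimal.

Δt = 1.
T_5 = (1/2)·[5 + 2·6 + 2·1 + 2·(-10) + 2·(-27) + (-50)] = -52.5.

-52.5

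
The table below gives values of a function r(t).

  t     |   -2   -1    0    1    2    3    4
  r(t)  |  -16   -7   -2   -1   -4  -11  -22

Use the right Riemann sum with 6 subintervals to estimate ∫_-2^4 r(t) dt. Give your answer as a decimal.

Δt = 1.
Sum = 1·[(-7) + (-2) + (-1) + (-4) + (-11) + (-22)] = -47.

-47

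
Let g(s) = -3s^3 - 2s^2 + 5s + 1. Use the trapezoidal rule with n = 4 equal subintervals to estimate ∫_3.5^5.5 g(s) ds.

-612.625

Δs = (5.5 − 3.5)/4 = 0.5.
g(3.5) = -134.625, g(4) = -203, g(4.5) = -290.375, g(5) = -399, g(5.5) = -531.125.
T_4 = (Δs/2)·[g(s_0) + 2g(s_1) + 2g(s_2) + 2g(s_3) + g(s_4)].
Sum = -612.625.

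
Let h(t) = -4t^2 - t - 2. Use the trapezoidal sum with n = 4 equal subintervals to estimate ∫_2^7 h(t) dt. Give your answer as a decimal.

-484.375

Δt = (7 − 2)/4 = 1.25.
h(2) = -20, h(3.25) = -47.5, h(4.5) = -87.5, h(5.75) = -140, h(7) = -205.
T_4 = (Δt/2)·[h(t_0) + 2h(t_1) + 2h(t_2) + 2h(t_3) + h(t_4)].
Sum = -484.375.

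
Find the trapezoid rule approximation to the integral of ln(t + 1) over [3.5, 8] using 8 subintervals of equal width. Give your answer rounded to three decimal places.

8.504

Δt = (8 − 3.5)/8 = 0.5625.
f(3.5) ≈ 1.504, f(4.0625) ≈ 1.622, f(4.625) ≈ 1.727, f(5.1875) ≈ 1.823, f(5.75) ≈ 1.910, f(6.3125) ≈ 1.990, f(6.875) ≈ 2.064, f(7.4375) ≈ 2.133, f(8) ≈ 2.197.
T_8 = (Δt/2)·[f(t_0) + 2f(t_1) + ... + 2f(t_{7}) + f(t_8)].
Sum ≈ 8.504.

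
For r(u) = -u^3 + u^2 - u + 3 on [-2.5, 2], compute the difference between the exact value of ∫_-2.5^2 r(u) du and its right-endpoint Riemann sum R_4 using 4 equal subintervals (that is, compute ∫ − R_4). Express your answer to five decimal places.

Exact integral: ∫_-2.5^2 r(u) du = 28.265625.
R_4 ≈ 12.8408203.
Error ≈ 28.265625 − 12.8408203 ≈ 15.42480.

15.42480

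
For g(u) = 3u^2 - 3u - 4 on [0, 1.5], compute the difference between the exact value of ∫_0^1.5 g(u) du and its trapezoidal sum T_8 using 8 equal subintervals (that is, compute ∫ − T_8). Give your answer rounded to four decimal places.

Exact integral: ∫_0^1.5 g(u) du = -6.
T_8 ≈ -5.973633.
Error ≈ -6 − (-5.973633) ≈ -0.0264.

-0.0264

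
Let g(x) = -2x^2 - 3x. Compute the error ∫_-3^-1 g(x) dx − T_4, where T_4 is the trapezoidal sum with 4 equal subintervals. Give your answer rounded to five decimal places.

Exact integral: ∫_-3^-1 g(x) dx ≈ -5.3333333.
T_4 = -5.5.
Error ≈ -5.3333333 − (-5.5) ≈ 0.16667.

0.16667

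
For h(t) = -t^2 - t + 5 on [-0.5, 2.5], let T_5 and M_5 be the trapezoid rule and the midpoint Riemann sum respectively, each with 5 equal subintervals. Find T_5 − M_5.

T_5 = 6.57.
M_5 = 6.84.
T_5 − M_5 = -0.27.

-0.27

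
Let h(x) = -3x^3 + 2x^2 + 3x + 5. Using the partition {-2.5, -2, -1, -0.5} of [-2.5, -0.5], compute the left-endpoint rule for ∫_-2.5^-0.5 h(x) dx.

Subinterval widths: 0.5, 1, 0.5.
Left endpoints: -2.5, -2, -1.
h(-2.5) = 56.875, h(-2) = 31, h(-1) = 7.
Sum = Σ Δx_i · h(x_i).
Sum = 62.9375.

62.9375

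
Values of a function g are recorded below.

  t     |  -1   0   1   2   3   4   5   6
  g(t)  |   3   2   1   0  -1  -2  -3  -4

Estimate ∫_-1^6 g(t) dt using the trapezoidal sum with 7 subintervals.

Δt = 1.
T_7 = (1/2)·[3 + 2·2 + 2·1 + 2·0 + 2·(-1) + 2·(-2) + 2·(-3) + (-4)] = -3.5.

-3.5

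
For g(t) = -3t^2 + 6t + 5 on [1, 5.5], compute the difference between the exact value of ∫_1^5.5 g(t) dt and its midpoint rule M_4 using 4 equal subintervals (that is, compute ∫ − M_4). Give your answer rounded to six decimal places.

-1.423828

Exact integral: ∫_1^5.5 g(t) dt = -55.125.
M_4 ≈ -53.70117188.
Error ≈ -55.125 − (-53.70117188) ≈ -1.423828.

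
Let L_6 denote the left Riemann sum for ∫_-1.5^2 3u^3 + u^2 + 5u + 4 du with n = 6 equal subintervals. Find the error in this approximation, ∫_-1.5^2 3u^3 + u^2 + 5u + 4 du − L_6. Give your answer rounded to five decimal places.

Exact integral: ∫_-1.5^2 f(u) du ≈ 30.3697917.
L_6 ≈ 15.4471933.
Error ≈ 30.3697917 − 15.4471933 ≈ 14.92260.

14.92260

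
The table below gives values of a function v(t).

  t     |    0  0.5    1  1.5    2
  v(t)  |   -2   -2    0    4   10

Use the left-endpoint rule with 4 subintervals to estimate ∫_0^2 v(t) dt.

0

Δt = 0.5.
Sum = 0.5·[(-2) + (-2) + 0 + 4] = 0.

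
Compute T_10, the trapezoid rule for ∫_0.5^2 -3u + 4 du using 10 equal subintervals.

0.375

Δu = (2 − 0.5)/10 = 0.15.
f(0.5) = 2.5, f(0.65) = 2.05, f(0.8) = 1.6, f(0.95) = 1.15, f(1.1) = 0.7, f(1.25) = 0.25, f(1.4) = -0.2, f(1.55) = -0.65, f(1.7) = -1.1, f(1.85) = -1.55, f(2) = -2.
T_10 = (Δu/2)·[f(u_0) + 2f(u_1) + ... + 2f(u_{9}) + f(u_10)].
Sum = 0.375.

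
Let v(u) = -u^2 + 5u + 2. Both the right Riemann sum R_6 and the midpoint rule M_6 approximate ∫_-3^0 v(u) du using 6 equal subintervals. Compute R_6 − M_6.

5.8125

R_6 = -19.625.
M_6 = -25.4375.
R_6 − M_6 = 5.8125.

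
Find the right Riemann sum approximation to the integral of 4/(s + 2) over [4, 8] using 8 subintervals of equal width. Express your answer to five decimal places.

Δs = (8 − 4)/8 = 0.5.
Right endpoints: 4.5, 5, 5.5, 6, 6.5, 7, 7.5, 8.
f(4.5) = 8/13, f(5) = 4/7, f(5.5) = 8/15, f(6) = 0.5, f(6.5) = 8/17, f(7) = 4/9, f(7.5) = 8/19, f(8) = 0.4.
Sum = Δs · [f(4.5) + f(5) + f(5.5) + ...].
Sum ≈ 1.97812.

1.97812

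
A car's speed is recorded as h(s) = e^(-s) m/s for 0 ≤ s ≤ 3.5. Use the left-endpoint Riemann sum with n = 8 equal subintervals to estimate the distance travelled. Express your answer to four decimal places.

Δs = (3.5 − 0)/8 = 0.4375.
Left endpoints: 0, 0.4375, 0.875, 1.3125, 1.75, 2.1875, 2.625, 3.0625.
h(0) ≈ 1.0000, h(0.4375) ≈ 0.6456, h(0.875) ≈ 0.4169, h(1.3125) ≈ 0.2691, h(1.75) ≈ 0.1738, h(2.1875) ≈ 0.1122, h(2.625) ≈ 0.0724, h(3.0625) ≈ 0.0468.
Sum = Δs · [h(0) + h(0.4375) + h(0.875) + ...].
Sum ≈ 1.1974.

1.1974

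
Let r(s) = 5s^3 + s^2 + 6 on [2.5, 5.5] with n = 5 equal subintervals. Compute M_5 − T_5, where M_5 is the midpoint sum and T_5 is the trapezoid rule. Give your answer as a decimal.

M_5 = 1157.76.
T_5 = 1174.23.
M_5 − T_5 = -16.47.

-16.47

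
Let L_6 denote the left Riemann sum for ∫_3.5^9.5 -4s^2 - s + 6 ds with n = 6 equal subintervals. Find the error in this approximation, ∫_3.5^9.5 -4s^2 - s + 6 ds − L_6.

-155

Exact integral: ∫_3.5^9.5 f(s) ds = -1089.
L_6 = -934.
Error = -1089 − (-934) = -155.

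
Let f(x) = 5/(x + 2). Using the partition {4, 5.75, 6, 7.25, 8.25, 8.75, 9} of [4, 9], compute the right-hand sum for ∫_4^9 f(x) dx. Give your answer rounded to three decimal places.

2.795

Subinterval widths: 1.75, 0.25, 1.25, 1, 0.5, 0.25.
Right endpoints: 5.75, 6, 7.25, 8.25, 8.75, 9.
f(5.75) = 20/31, f(6) = 0.625, f(7.25) = 20/37, f(8.25) = 20/41, f(8.75) = 20/43, f(9) = 5/11.
Sum = Σ Δx_i · f(x_i).
Sum ≈ 2.795.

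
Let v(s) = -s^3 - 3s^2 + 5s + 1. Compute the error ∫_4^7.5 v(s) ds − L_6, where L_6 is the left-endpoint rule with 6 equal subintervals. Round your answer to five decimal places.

-130.47526

Exact integral: ∫_4^7.5 v(s) ds = -980.765625.
L_6 ≈ -850.2903646.
Error ≈ -980.765625 − (-850.2903646) ≈ -130.47526.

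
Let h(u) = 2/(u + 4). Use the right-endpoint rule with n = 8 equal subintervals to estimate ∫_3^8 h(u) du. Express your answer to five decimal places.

Δu = (8 − 3)/8 = 0.625.
Right endpoints: 3.625, 4.25, 4.875, 5.5, 6.125, 6.75, 7.375, 8.
h(3.625) = 16/61, h(4.25) = 8/33, h(4.875) = 16/71, h(5.5) = 4/19, h(6.125) = 16/81, h(6.75) = 8/43, h(7.375) = 16/91, h(8) = 1/6.
Sum = Δu · [h(3.625) + h(4.25) + h(4.875) + ...].
Sum ≈ 1.04167.

1.04167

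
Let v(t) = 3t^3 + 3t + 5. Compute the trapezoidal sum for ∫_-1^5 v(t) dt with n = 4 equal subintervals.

Δt = (5 − (-1))/4 = 1.5.
v(-1) = -1, v(0.5) = 6.875, v(2) = 35, v(3.5) = 144.125, v(5) = 395.
T_4 = (Δt/2)·[v(t_0) + 2v(t_1) + 2v(t_2) + 2v(t_3) + v(t_4)].
Sum = 574.5.

574.5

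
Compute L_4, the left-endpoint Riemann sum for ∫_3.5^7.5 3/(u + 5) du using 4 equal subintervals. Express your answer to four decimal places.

Δu = (7.5 − 3.5)/4 = 1.
Left endpoints: 3.5, 4.5, 5.5, 6.5.
f(3.5) = 6/17, f(4.5) = 6/19, f(5.5) = 2/7, f(6.5) = 6/23.
Sum = Δu · [f(3.5) + f(4.5) + f(5.5) + f(6.5)].
Sum ≈ 1.2153.

1.2153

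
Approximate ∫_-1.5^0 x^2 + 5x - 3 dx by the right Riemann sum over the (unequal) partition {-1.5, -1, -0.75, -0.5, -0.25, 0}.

Subinterval widths: 0.5, 0.25, 0.25, 0.25, 0.25.
Right endpoints: -1, -0.75, -0.5, -0.25, 0.
f(-1) = -7, f(-0.75) = -6.1875, f(-0.5) = -5.25, f(-0.25) = -4.1875, f(0) = -3.
Sum = Σ Δx_i · f(x_i).
Sum = -8.15625.

-8.15625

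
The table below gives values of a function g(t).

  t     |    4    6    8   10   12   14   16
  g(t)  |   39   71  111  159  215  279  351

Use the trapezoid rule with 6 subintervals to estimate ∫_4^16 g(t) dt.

Δt = 2.
T_6 = (2/2)·[39 + 2·71 + 2·111 + 2·159 + 2·215 + 2·279 + 351] = 2060.

2060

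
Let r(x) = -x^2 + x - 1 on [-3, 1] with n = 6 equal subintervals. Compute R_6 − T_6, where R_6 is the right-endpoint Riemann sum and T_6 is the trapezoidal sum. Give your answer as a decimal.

4

R_6 ≈ -13.6296296.
T_6 ≈ -17.6296296.
R_6 − T_6 = 4.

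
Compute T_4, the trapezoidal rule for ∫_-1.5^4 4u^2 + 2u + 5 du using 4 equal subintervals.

Δu = (4 − (-1.5))/4 = 1.375.
f(-1.5) = 11, f(-0.125) = 4.8125, f(1.25) = 13.75, f(2.625) = 37.8125, f(4) = 77.
T_4 = (Δu/2)·[f(u_0) + 2f(u_1) + 2f(u_2) + 2f(u_3) + f(u_4)].
Sum = 138.015625.

138.015625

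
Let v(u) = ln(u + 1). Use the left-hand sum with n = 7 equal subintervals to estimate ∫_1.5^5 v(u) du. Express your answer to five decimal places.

Δu = (5 − 1.5)/7 = 0.5.
Left endpoints: 1.5, 2, 2.5, 3, 3.5, 4, 4.5.
v(1.5) ≈ 0.91629, v(2) ≈ 1.09861, v(2.5) ≈ 1.25276, v(3) ≈ 1.38629, v(3.5) ≈ 1.50408, v(4) ≈ 1.60944, v(4.5) ≈ 1.70475.
Sum = Δu · [v(1.5) + v(2) + v(2.5) + ...].
Sum ≈ 4.73611.

4.73611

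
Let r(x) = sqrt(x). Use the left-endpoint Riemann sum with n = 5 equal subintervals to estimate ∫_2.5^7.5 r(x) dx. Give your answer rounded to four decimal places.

10.4680

Δx = (7.5 − 2.5)/5 = 1.
Left endpoints: 2.5, 3.5, 4.5, 5.5, 6.5.
r(2.5) ≈ 1.5811, r(3.5) ≈ 1.8708, r(4.5) ≈ 2.1213, r(5.5) ≈ 2.3452, r(6.5) ≈ 2.5495.
Sum = Δx · [r(2.5) + r(3.5) + r(4.5) + r(5.5) + r(6.5)].
Sum ≈ 10.4680.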